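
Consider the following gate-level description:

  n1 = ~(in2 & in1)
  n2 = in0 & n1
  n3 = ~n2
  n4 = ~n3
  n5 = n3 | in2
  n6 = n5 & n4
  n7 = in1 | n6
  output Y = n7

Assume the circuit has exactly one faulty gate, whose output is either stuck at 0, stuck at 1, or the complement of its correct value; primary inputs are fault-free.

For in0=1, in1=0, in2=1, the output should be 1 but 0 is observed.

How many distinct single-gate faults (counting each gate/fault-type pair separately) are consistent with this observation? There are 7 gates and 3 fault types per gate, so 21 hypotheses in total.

Fault-free: n1=1, n2=1, n3=0, n4=1, n5=1, n6=1, n7=1 → 1. Observed 0.
  n1: stuck-at-0, inverted output ✓; others ✗
  n2: stuck-at-0, inverted output ✓; others ✗
  n3: stuck-at-1, inverted output ✓; others ✗
  n4: stuck-at-0, inverted output ✓; others ✗
  n5: stuck-at-0, inverted output ✓; others ✗
  n6: stuck-at-0, inverted output ✓; others ✗
  n7: stuck-at-0, inverted output ✓; others ✗
Consistent faults: {n1 stuck-at-0, n1 inverted output, n2 stuck-at-0, n2 inverted output, n3 stuck-at-1, n3 inverted output, n4 stuck-at-0, n4 inverted output, n5 stuck-at-0, n5 inverted output, n6 stuck-at-0, n6 inverted output, n7 stuck-at-0, n7 inverted output} — 14 in all.

14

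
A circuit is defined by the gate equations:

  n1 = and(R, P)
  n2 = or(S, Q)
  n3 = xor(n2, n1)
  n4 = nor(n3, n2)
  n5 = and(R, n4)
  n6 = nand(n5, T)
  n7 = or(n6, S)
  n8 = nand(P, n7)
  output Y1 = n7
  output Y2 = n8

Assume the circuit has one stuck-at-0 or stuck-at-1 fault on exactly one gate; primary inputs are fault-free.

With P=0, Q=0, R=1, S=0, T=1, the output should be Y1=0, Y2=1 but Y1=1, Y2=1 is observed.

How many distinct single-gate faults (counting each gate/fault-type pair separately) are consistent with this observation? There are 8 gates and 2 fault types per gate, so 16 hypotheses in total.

7

Fault-free: n1=0, n2=0, n3=0, n4=1, n5=1, n6=0, n7=0, n8=1 → Y1=0, Y2=1. Observed Y1=1, Y2=1.
  n1: stuck-at-1 ✓; others ✗
  n2: stuck-at-1 ✓; others ✗
  n3: stuck-at-1 ✓; others ✗
  n4: stuck-at-0 ✓; others ✗
  n5: stuck-at-0 ✓; others ✗
  n6: stuck-at-1 ✓; others ✗
  n7: stuck-at-1 ✓; others ✗
  n8: none of the 2 fault types match ✗
Consistent faults: {n1 stuck-at-1, n2 stuck-at-1, n3 stuck-at-1, n4 stuck-at-0, n5 stuck-at-0, n6 stuck-at-1, n7 stuck-at-1} — 7 in all.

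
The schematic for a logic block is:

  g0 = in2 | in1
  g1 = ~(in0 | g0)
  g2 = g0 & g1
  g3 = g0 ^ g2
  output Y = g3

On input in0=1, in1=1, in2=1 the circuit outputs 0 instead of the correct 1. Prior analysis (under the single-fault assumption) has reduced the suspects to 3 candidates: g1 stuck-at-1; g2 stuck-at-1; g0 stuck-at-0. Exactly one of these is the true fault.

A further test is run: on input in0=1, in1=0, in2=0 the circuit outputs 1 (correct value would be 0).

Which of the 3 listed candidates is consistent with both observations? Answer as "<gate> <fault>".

Evaluate each candidate on input in0=1, in1=0, in2=0:
  g1 stuck-at-1: g0=0, g1=1 [stuck-at-1], g2=0, g3=0 → 0 — eliminated
  g2 stuck-at-1: g0=0, g1=0, g2=1 [stuck-at-1], g3=1 → 1 — matches
  g0 stuck-at-0: g0=0 [stuck-at-0], g1=0, g2=0, g3=0 → 0 — eliminated
Only g2 stuck-at-1 reproduces the observed 1.

g2 stuck-at-1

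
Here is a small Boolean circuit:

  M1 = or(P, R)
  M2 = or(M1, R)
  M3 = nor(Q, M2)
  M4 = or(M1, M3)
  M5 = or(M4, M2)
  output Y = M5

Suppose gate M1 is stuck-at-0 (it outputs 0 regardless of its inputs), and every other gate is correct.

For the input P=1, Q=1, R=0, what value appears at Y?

Propagate with M1 forced: M1=0 [stuck-at-0], M2=0, M3=0, M4=0, M5=0.
So Y = 0. (Without the fault it would be 1.)

0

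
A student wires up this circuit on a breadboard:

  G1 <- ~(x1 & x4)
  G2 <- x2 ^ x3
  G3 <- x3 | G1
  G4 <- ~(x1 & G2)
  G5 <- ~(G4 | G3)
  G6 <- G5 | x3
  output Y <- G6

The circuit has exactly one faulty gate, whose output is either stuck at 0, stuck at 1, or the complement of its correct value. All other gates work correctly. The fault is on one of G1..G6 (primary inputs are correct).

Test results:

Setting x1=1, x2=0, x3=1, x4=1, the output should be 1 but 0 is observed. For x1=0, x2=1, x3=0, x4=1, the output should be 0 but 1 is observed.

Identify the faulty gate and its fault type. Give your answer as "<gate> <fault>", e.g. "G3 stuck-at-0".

Fault-free values for test 1 (x1=1, x2=0, x3=1, x4=1): G1=0, G2=1, G3=1, G4=0, G5=0, G6=1, giving Y=1. Observed 0.
Test 1: faults giving observed 0 are {G6 stuck-at-0, G6 inverted output}.
Test 2 (x1=0, x2=1, x3=0, x4=1): fault-free G1=1, G2=1, G3=1, G4=1, G5=0, G6=0 → 0; observed 1. Eliminates G6 stuck-at-0.
Only G6 inverted output is consistent with every test.

G6 inverted output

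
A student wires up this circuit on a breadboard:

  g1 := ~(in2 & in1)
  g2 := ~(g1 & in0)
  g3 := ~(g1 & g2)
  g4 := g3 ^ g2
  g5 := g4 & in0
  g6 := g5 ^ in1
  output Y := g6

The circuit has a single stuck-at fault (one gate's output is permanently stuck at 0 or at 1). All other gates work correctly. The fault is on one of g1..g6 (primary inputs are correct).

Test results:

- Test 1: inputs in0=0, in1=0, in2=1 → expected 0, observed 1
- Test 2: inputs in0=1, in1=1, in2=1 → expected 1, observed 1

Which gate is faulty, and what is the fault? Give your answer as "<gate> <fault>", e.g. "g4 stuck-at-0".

g6 stuck-at-1

Fault-free values for test 1 (in0=0, in1=0, in2=1): g1=1, g2=1, g3=0, g4=1, g5=0, g6=0, giving Y=0. Observed 1.
Test 1: faults giving observed 1 are {g5 stuck-at-1, g6 stuck-at-1}.
Test 2 (in0=1, in1=1, in2=1): fault-free g1=0, g2=1, g3=1, g4=0, g5=0, g6=1 → 1; observed 1. Eliminates g5 stuck-at-1.
Only g6 stuck-at-1 is consistent with every test.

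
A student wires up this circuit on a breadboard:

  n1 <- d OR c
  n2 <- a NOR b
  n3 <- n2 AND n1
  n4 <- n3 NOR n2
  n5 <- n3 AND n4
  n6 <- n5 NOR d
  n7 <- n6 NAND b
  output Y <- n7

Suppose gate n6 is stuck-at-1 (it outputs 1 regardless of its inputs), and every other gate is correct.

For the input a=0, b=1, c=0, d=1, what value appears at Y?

0

Propagate with n6 forced: n1=1, n2=0, n3=0, n4=1, n5=0, n6=1 [stuck-at-1], n7=0.
So Y = 0. (Without the fault it would be 1.)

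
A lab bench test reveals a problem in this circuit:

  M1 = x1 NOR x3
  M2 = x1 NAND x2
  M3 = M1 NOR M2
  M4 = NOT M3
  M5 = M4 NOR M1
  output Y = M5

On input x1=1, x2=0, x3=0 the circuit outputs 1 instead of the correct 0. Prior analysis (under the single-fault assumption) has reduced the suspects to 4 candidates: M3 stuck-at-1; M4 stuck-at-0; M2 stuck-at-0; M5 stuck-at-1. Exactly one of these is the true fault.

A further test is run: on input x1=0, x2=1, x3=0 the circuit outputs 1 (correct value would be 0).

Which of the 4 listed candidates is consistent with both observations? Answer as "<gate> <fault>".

M5 stuck-at-1

Evaluate each candidate on input x1=0, x2=1, x3=0:
  M3 stuck-at-1: M1=1, M2=1, M3=1 [stuck-at-1], M4=0, M5=0 → 0 — eliminated
  M4 stuck-at-0: M1=1, M2=1, M3=0, M4=0 [stuck-at-0], M5=0 → 0 — eliminated
  M2 stuck-at-0: M1=1, M2=0 [stuck-at-0], M3=0, M4=1, M5=0 → 0 — eliminated
  M5 stuck-at-1: M1=1, M2=1, M3=0, M4=1, M5=1 [stuck-at-1] → 1 — matches
Only M5 stuck-at-1 reproduces the observed 1.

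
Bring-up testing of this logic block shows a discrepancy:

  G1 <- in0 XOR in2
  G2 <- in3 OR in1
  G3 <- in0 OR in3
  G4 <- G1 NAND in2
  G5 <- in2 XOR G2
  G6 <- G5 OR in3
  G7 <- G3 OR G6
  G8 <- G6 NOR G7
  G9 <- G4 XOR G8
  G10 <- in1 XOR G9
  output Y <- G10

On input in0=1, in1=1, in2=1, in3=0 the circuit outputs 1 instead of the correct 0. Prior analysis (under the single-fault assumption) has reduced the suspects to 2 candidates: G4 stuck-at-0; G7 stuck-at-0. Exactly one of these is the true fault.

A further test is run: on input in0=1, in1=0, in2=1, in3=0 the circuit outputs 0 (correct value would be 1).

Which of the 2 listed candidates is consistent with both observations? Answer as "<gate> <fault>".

G4 stuck-at-0

Evaluate each candidate on input in0=1, in1=0, in2=1, in3=0:
  G4 stuck-at-0: G1=0, G2=0, G3=1, G4=0 [stuck-at-0], G5=1, G6=1, G7=1, G8=0, G9=0, G10=0 → 0 — matches
  G7 stuck-at-0: G1=0, G2=0, G3=1, G4=1, G5=1, G6=1, G7=0 [stuck-at-0], G8=0, G9=1, G10=1 → 1 — eliminated
Only G4 stuck-at-0 reproduces the observed 0.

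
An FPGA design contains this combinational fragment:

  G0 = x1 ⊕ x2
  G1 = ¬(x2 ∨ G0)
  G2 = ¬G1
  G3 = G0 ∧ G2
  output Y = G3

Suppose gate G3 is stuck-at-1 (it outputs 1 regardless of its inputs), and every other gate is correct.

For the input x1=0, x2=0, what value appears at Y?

1

Propagate with G3 forced: G0=0, G1=1, G2=0, G3=1 [stuck-at-1].
So Y = 1. (Without the fault it would be 0.)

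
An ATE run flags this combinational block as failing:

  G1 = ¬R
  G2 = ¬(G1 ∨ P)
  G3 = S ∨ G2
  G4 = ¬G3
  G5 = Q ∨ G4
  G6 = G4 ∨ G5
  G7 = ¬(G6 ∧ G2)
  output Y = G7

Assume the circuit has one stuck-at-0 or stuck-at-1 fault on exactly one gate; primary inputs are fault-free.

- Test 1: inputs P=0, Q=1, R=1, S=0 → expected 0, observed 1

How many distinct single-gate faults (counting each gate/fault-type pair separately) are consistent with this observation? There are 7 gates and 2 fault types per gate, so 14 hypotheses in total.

5

Fault-free: G1=0, G2=1, G3=1, G4=0, G5=1, G6=1, G7=0 → 0. Observed 1.
  G1 stuck-at-0: output 0 ✗
  G1 stuck-at-1: output 1 ✓
  G2 stuck-at-0: output 1 ✓
  G2 stuck-at-1: output 0 ✗
  G3 stuck-at-0: output 0 ✗
  G3 stuck-at-1: output 0 ✗
  G4 stuck-at-0: output 0 ✗
  G4 stuck-at-1: output 0 ✗
  G5 stuck-at-0: output 1 ✓
  G5 stuck-at-1: output 0 ✗
  G6 stuck-at-0: output 1 ✓
  G6 stuck-at-1: output 0 ✗
  G7 stuck-at-0: output 0 ✗
  G7 stuck-at-1: output 1 ✓
Consistent faults: {G1 stuck-at-1, G2 stuck-at-0, G5 stuck-at-0, G6 stuck-at-0, G7 stuck-at-1} — 5 in all.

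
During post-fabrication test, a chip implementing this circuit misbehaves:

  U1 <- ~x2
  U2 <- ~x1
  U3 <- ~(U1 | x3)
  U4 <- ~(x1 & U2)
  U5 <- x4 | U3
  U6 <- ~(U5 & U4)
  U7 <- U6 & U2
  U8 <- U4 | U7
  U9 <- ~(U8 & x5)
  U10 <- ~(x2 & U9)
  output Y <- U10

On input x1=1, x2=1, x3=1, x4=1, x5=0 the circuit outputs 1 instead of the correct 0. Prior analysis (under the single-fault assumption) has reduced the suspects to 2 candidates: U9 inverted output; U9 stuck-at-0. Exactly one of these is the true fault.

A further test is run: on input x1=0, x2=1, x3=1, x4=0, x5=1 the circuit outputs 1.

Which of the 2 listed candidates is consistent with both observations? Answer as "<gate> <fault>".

U9 stuck-at-0

Evaluate each candidate on input x1=0, x2=1, x3=1, x4=0, x5=1:
  U9 inverted output: U1=0, U2=1, U3=0, U4=1, U5=0, U6=1, U7=1, U8=1, U9=1 [inverted output], U10=0 → 0 — eliminated
  U9 stuck-at-0: U1=0, U2=1, U3=0, U4=1, U5=0, U6=1, U7=1, U8=1, U9=0 [stuck-at-0], U10=1 → 1 — matches
Only U9 stuck-at-0 reproduces the observed 1.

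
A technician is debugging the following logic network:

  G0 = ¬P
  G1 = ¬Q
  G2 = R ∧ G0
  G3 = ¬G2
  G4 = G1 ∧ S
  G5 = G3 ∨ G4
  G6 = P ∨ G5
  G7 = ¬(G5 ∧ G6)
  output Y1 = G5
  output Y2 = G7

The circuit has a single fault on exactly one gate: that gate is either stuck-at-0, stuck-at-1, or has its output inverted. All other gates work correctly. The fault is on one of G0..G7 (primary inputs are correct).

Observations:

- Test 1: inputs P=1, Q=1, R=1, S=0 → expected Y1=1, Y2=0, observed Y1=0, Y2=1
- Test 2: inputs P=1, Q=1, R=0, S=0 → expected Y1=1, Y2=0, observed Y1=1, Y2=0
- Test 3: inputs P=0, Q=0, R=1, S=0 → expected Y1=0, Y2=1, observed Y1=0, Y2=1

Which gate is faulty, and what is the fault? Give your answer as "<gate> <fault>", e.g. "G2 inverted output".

Fault-free values for test 1 (P=1, Q=1, R=1, S=0): G0=0, G1=0, G2=0, G3=1, G4=0, G5=1, G6=1, G7=0, giving Y1=1, Y2=0. Observed Y1=0, Y2=1.
Test 1: faults giving observed Y1=0, Y2=1 are {G0 stuck-at-1, G0 inverted output, G2 stuck-at-1, G2 inverted output, G3 stuck-at-0, G3 inverted output, G5 stuck-at-0, G5 inverted output}.
Test 2 (P=1, Q=1, R=0, S=0): fault-free G0=0, G1=0, G2=0, G3=1, G4=0, G5=1, G6=1, G7=0 → Y1=1, Y2=0; observed Y1=1, Y2=0. Eliminates G2 stuck-at-1, G2 inverted output, G3 stuck-at-0, G3 inverted output, G5 stuck-at-0, G5 inverted output.
Test 3 (P=0, Q=0, R=1, S=0): fault-free G0=1, G1=1, G2=1, G3=0, G4=0, G5=0, G6=0, G7=1 → Y1=0, Y2=1; observed Y1=0, Y2=1. Eliminates G0 inverted output.
Only G0 stuck-at-1 is consistent with every test.

G0 stuck-at-1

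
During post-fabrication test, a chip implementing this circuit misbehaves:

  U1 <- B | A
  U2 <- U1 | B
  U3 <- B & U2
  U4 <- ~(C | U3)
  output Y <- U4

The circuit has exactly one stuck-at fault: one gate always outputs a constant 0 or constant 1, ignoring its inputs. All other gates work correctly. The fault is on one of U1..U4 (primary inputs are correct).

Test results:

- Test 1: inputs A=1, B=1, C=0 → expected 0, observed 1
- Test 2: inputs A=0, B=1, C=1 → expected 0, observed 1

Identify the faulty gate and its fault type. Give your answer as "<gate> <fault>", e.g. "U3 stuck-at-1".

Fault-free values for test 1 (A=1, B=1, C=0): U1=1, U2=1, U3=1, U4=0, giving Y=0. Observed 1.
Test 1: faults giving observed 1 are {U2 stuck-at-0, U3 stuck-at-0, U4 stuck-at-1}.
Test 2 (A=0, B=1, C=1): fault-free U1=1, U2=1, U3=1, U4=0 → 0; observed 1. Eliminates U2 stuck-at-0, U3 stuck-at-0.
Only U4 stuck-at-1 is consistent with every test.

U4 stuck-at-1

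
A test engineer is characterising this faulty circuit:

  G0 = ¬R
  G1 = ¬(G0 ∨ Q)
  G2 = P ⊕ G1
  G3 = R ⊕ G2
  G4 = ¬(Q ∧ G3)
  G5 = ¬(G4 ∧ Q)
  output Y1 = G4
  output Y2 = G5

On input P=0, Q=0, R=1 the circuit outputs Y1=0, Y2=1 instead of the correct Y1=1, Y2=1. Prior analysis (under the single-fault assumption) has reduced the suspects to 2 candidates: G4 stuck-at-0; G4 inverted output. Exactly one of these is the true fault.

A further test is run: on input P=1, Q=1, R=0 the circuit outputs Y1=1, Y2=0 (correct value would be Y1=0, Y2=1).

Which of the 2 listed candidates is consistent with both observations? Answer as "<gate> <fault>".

Evaluate each candidate on input P=1, Q=1, R=0:
  G4 stuck-at-0: G0=1, G1=0, G2=1, G3=1, G4=0 [stuck-at-0], G5=1 → Y1=0, Y2=1 — eliminated
  G4 inverted output: G0=1, G1=0, G2=1, G3=1, G4=1 [inverted output], G5=0 → Y1=1, Y2=0 — matches
Only G4 inverted output reproduces the observed Y1=1, Y2=0.

G4 inverted output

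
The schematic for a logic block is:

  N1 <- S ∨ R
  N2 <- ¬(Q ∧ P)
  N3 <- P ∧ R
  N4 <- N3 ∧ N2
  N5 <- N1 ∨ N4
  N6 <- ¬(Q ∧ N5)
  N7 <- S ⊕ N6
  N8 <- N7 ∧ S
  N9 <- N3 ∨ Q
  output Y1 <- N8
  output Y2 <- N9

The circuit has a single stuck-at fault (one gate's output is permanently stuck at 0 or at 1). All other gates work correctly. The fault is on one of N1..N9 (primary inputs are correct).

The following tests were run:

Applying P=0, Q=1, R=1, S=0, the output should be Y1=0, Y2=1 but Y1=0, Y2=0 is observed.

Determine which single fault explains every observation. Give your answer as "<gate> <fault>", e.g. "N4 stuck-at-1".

N9 stuck-at-0

Fault-free values for test 1 (P=0, Q=1, R=1, S=0): N1=1, N2=1, N3=0, N4=0, N5=1, N6=0, N7=0, N8=0, N9=1, giving Y1=0, Y2=1. Observed Y1=0, Y2=0.
Test 1: faults giving observed Y1=0, Y2=0 are {N9 stuck-at-0}.
Only N9 stuck-at-0 is consistent with every test.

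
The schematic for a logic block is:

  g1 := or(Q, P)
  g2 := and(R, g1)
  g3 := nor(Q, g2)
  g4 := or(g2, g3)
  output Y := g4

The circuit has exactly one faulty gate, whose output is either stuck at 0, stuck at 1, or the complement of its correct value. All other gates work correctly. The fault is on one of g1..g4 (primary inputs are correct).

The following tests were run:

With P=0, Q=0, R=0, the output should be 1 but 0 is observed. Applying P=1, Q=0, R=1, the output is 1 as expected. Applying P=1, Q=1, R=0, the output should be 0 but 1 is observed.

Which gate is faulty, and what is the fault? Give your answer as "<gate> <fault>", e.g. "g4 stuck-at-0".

Fault-free values for test 1 (P=0, Q=0, R=0): g1=0, g2=0, g3=1, g4=1, giving Y=1. Observed 0.
Test 1: faults giving observed 0 are {g3 stuck-at-0, g3 inverted output, g4 stuck-at-0, g4 inverted output}.
Test 2 (P=1, Q=0, R=1): fault-free g1=1, g2=1, g3=0, g4=1 → 1; observed 1. Eliminates g4 stuck-at-0, g4 inverted output.
Test 3 (P=1, Q=1, R=0): fault-free g1=1, g2=0, g3=0, g4=0 → 0; observed 1. Eliminates g3 stuck-at-0.
Only g3 inverted output is consistent with every test.

g3 inverted output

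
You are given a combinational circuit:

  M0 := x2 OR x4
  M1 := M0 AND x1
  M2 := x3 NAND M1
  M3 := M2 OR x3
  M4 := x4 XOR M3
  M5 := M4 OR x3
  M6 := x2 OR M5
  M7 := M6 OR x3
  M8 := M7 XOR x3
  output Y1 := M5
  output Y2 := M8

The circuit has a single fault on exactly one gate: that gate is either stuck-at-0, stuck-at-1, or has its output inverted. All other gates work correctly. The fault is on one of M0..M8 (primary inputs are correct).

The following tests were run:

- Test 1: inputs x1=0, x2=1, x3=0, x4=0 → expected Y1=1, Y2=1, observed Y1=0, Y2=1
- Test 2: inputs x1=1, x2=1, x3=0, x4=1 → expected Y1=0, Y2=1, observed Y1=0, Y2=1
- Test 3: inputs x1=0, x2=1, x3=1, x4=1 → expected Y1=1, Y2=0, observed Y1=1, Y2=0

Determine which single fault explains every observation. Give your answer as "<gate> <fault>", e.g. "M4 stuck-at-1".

Fault-free values for test 1 (x1=0, x2=1, x3=0, x4=0): M0=1, M1=0, M2=1, M3=1, M4=1, M5=1, M6=1, M7=1, M8=1, giving Y1=1, Y2=1. Observed Y1=0, Y2=1.
Test 1: faults giving observed Y1=0, Y2=1 are {M2 stuck-at-0, M2 inverted output, M3 stuck-at-0, M3 inverted output, M4 stuck-at-0, M4 inverted output, M5 stuck-at-0, M5 inverted output}.
Test 2 (x1=1, x2=1, x3=0, x4=1): fault-free M0=1, M1=1, M2=1, M3=1, M4=0, M5=0, M6=1, M7=1, M8=1 → Y1=0, Y2=1; observed Y1=0, Y2=1. Eliminates M2 stuck-at-0, M2 inverted output, M3 stuck-at-0, M3 inverted output, M4 inverted output, M5 inverted output.
Test 3 (x1=0, x2=1, x3=1, x4=1): fault-free M0=1, M1=0, M2=1, M3=1, M4=0, M5=1, M6=1, M7=1, M8=0 → Y1=1, Y2=0; observed Y1=1, Y2=0. Eliminates M5 stuck-at-0.
Only M4 stuck-at-0 is consistent with every test.

M4 stuck-at-0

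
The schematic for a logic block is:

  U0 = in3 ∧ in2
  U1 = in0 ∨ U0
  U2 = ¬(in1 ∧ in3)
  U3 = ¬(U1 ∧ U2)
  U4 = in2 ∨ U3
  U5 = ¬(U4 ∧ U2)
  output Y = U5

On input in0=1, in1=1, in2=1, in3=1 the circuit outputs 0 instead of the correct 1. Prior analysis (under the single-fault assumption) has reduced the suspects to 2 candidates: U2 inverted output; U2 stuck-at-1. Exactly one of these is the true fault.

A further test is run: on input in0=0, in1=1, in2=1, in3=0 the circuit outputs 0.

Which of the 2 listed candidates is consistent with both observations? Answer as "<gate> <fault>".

U2 stuck-at-1

Evaluate each candidate on input in0=0, in1=1, in2=1, in3=0:
  U2 inverted output: U0=0, U1=0, U2=0 [inverted output], U3=1, U4=1, U5=1 → 1 — eliminated
  U2 stuck-at-1: U0=0, U1=0, U2=1 [stuck-at-1], U3=1, U4=1, U5=0 → 0 — matches
Only U2 stuck-at-1 reproduces the observed 0.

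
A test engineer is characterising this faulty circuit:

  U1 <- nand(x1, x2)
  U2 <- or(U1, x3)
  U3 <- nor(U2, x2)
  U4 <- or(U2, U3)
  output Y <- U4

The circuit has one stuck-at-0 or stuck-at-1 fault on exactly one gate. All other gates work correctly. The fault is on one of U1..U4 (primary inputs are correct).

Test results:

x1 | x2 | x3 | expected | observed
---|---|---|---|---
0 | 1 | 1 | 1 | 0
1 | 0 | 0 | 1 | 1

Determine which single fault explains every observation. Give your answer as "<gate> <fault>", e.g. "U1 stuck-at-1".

Fault-free values for test 1 (x1=0, x2=1, x3=1): U1=1, U2=1, U3=0, U4=1, giving Y=1. Observed 0.
Test 1: faults giving observed 0 are {U2 stuck-at-0, U4 stuck-at-0}.
Test 2 (x1=1, x2=0, x3=0): fault-free U1=1, U2=1, U3=0, U4=1 → 1; observed 1. Eliminates U4 stuck-at-0.
Only U2 stuck-at-0 is consistent with every test.

U2 stuck-at-0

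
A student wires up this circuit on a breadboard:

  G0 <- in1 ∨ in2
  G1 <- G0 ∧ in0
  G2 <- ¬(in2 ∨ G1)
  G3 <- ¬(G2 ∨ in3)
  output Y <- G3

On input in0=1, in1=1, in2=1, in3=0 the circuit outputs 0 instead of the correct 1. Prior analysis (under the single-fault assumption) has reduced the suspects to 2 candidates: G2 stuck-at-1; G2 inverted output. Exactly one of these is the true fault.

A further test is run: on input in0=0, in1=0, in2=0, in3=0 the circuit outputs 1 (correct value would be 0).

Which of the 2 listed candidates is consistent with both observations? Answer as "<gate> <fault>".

Evaluate each candidate on input in0=0, in1=0, in2=0, in3=0:
  G2 stuck-at-1: G0=0, G1=0, G2=1 [stuck-at-1], G3=0 → 0 — eliminated
  G2 inverted output: G0=0, G1=0, G2=0 [inverted output], G3=1 → 1 — matches
Only G2 inverted output reproduces the observed 1.

G2 inverted output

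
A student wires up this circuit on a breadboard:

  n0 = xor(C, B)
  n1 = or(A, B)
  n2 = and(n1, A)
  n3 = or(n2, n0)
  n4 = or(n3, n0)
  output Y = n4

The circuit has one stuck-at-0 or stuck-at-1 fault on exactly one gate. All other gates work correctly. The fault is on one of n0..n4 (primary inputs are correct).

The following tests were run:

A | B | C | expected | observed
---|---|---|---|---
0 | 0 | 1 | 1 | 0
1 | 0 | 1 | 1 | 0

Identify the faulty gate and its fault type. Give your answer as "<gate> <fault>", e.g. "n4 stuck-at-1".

n4 stuck-at-0

Fault-free values for test 1 (A=0, B=0, C=1): n0=1, n1=0, n2=0, n3=1, n4=1, giving Y=1. Observed 0.
Test 1: faults giving observed 0 are {n0 stuck-at-0, n4 stuck-at-0}.
Test 2 (A=1, B=0, C=1): fault-free n0=1, n1=1, n2=1, n3=1, n4=1 → 1; observed 0. Eliminates n0 stuck-at-0.
Only n4 stuck-at-0 is consistent with every test.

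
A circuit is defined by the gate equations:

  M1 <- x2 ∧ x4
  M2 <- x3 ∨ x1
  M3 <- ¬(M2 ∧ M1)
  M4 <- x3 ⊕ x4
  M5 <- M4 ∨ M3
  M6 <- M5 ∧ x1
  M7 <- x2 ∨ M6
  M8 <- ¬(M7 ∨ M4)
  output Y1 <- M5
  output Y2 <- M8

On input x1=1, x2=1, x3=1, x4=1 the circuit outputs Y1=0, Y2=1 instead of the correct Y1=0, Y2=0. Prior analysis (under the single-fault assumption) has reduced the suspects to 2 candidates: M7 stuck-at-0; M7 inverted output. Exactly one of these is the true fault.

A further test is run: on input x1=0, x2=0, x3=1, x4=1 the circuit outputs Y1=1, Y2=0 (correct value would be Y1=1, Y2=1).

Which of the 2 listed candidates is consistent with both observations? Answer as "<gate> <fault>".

Evaluate each candidate on input x1=0, x2=0, x3=1, x4=1:
  M7 stuck-at-0: M1=0, M2=1, M3=1, M4=0, M5=1, M6=0, M7=0 [stuck-at-0], M8=1 → Y1=1, Y2=1 — eliminated
  M7 inverted output: M1=0, M2=1, M3=1, M4=0, M5=1, M6=0, M7=1 [inverted output], M8=0 → Y1=1, Y2=0 — matches
Only M7 inverted output reproduces the observed Y1=1, Y2=0.

M7 inverted output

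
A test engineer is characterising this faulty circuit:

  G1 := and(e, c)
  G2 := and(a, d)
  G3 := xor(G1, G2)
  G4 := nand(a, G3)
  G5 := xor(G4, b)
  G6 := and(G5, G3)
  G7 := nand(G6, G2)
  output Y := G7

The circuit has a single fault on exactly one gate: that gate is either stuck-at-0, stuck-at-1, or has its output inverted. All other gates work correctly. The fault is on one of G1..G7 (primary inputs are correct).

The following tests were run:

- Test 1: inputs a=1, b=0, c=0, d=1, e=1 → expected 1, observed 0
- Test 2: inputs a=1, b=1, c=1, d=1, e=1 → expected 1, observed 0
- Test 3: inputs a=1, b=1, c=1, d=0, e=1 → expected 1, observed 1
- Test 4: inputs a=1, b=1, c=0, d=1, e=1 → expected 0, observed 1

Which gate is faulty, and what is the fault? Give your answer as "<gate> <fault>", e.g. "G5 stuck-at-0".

Fault-free values for test 1 (a=1, b=0, c=0, d=1, e=1): G1=0, G2=1, G3=1, G4=0, G5=0, G6=0, G7=1, giving Y=1. Observed 0.
Test 1: faults giving observed 0 are {G4 stuck-at-1, G4 inverted output, G5 stuck-at-1, G5 inverted output, G6 stuck-at-1, G6 inverted output, G7 stuck-at-0, G7 inverted output}.
Test 2 (a=1, b=1, c=1, d=1, e=1): fault-free G1=1, G2=1, G3=0, G4=1, G5=0, G6=0, G7=1 → 1; observed 0. Eliminates G4 stuck-at-1, G4 inverted output, G5 stuck-at-1, G5 inverted output.
Test 3 (a=1, b=1, c=1, d=0, e=1): fault-free G1=1, G2=0, G3=1, G4=0, G5=1, G6=1, G7=1 → 1; observed 1. Eliminates G7 stuck-at-0, G7 inverted output.
Test 4 (a=1, b=1, c=0, d=1, e=1): fault-free G1=0, G2=1, G3=1, G4=0, G5=1, G6=1, G7=0 → 0; observed 1. Eliminates G6 stuck-at-1.
Only G6 inverted output is consistent with every test.

G6 inverted output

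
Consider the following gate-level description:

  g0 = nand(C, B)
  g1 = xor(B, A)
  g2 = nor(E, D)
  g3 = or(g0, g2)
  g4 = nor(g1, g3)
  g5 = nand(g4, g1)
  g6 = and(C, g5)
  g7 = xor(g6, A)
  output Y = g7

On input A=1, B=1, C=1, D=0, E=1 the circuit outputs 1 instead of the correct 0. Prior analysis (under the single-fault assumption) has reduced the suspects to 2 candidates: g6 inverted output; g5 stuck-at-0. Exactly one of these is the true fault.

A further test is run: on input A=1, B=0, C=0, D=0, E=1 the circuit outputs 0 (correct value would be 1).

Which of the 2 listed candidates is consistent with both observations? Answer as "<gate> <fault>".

Evaluate each candidate on input A=1, B=0, C=0, D=0, E=1:
  g6 inverted output: g0=1, g1=1, g2=0, g3=1, g4=0, g5=1, g6=1 [inverted output], g7=0 → 0 — matches
  g5 stuck-at-0: g0=1, g1=1, g2=0, g3=1, g4=0, g5=0 [stuck-at-0], g6=0, g7=1 → 1 — eliminated
Only g6 inverted output reproduces the observed 0.

g6 inverted output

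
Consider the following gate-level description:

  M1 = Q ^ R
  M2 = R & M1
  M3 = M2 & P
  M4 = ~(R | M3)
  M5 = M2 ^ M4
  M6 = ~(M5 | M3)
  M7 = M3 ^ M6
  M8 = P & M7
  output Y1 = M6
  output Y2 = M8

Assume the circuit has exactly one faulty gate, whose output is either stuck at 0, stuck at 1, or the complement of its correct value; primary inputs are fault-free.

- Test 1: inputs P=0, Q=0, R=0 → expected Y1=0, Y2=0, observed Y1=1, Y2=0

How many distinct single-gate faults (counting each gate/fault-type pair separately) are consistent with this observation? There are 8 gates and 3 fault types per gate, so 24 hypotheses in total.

Fault-free: M1=0, M2=0, M3=0, M4=1, M5=1, M6=0, M7=0, M8=0 → Y1=0, Y2=0. Observed Y1=1, Y2=0.
  M1: none of the 3 fault types match ✗
  M2: stuck-at-1, inverted output ✓; others ✗
  M3: none of the 3 fault types match ✗
  M4: stuck-at-0, inverted output ✓; others ✗
  M5: stuck-at-0, inverted output ✓; others ✗
  M6: stuck-at-1, inverted output ✓; others ✗
  M7: none of the 3 fault types match ✗
  M8: none of the 3 fault types match ✗
Consistent faults: {M2 stuck-at-1, M2 inverted output, M4 stuck-at-0, M4 inverted output, M5 stuck-at-0, M5 inverted output, M6 stuck-at-1, M6 inverted output} — 8 in all.

8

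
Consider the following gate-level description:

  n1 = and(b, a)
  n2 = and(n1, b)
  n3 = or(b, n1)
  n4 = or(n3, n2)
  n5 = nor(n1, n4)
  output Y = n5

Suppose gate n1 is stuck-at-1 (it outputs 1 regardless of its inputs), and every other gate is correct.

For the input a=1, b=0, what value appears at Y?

Propagate with n1 forced: n1=1 [stuck-at-1], n2=0, n3=1, n4=1, n5=0.
So Y = 0. (Without the fault it would be 1.)

0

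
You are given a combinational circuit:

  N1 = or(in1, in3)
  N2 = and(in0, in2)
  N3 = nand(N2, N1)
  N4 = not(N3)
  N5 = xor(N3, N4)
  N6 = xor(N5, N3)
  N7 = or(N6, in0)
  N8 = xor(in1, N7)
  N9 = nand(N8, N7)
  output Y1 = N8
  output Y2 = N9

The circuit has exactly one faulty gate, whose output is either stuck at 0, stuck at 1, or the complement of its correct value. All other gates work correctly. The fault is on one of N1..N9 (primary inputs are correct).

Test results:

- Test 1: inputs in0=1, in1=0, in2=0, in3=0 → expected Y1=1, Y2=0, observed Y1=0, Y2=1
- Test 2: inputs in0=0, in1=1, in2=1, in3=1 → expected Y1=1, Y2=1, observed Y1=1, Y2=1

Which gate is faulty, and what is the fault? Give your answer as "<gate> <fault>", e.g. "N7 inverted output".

N7 stuck-at-0

Fault-free values for test 1 (in0=1, in1=0, in2=0, in3=0): N1=0, N2=0, N3=1, N4=0, N5=1, N6=0, N7=1, N8=1, N9=0, giving Y1=1, Y2=0. Observed Y1=0, Y2=1.
Test 1: faults giving observed Y1=0, Y2=1 are {N7 stuck-at-0, N7 inverted output, N8 stuck-at-0, N8 inverted output}.
Test 2 (in0=0, in1=1, in2=1, in3=1): fault-free N1=1, N2=0, N3=1, N4=0, N5=1, N6=0, N7=0, N8=1, N9=1 → Y1=1, Y2=1; observed Y1=1, Y2=1. Eliminates N7 inverted output, N8 stuck-at-0, N8 inverted output.
Only N7 stuck-at-0 is consistent with every test.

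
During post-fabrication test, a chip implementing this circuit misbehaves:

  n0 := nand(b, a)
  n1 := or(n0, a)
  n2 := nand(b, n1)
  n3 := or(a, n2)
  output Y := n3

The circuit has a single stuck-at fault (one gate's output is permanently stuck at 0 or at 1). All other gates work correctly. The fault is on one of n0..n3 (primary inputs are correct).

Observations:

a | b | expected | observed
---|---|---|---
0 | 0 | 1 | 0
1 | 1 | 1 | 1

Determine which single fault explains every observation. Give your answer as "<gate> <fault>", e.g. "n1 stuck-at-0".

n2 stuck-at-0

Fault-free values for test 1 (a=0, b=0): n0=1, n1=1, n2=1, n3=1, giving Y=1. Observed 0.
Test 1: faults giving observed 0 are {n2 stuck-at-0, n3 stuck-at-0}.
Test 2 (a=1, b=1): fault-free n0=0, n1=1, n2=0, n3=1 → 1; observed 1. Eliminates n3 stuck-at-0.
Only n2 stuck-at-0 is consistent with every test.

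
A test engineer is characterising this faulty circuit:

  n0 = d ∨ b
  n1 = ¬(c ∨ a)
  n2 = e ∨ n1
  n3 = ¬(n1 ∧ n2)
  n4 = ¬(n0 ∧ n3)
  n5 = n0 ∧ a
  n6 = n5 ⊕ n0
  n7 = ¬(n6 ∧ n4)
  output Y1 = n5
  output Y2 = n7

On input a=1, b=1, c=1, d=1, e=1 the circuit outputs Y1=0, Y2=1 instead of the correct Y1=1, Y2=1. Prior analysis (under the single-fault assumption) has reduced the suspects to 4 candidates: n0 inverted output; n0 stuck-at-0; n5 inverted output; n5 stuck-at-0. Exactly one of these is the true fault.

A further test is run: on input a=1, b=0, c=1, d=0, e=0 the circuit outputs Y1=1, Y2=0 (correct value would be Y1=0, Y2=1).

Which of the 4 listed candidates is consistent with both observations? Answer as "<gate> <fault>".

Evaluate each candidate on input a=1, b=0, c=1, d=0, e=0:
  n0 inverted output: n0=1 [inverted output], n1=0, n2=0, n3=1, n4=0, n5=1, n6=0, n7=1 → Y1=1, Y2=1 — eliminated
  n0 stuck-at-0: n0=0 [stuck-at-0], n1=0, n2=0, n3=1, n4=1, n5=0, n6=0, n7=1 → Y1=0, Y2=1 — eliminated
  n5 inverted output: n0=0, n1=0, n2=0, n3=1, n4=1, n5=1 [inverted output], n6=1, n7=0 → Y1=1, Y2=0 — matches
  n5 stuck-at-0: n0=0, n1=0, n2=0, n3=1, n4=1, n5=0 [stuck-at-0], n6=0, n7=1 → Y1=0, Y2=1 — eliminated
Only n5 inverted output reproduces the observed Y1=1, Y2=0.

n5 inverted output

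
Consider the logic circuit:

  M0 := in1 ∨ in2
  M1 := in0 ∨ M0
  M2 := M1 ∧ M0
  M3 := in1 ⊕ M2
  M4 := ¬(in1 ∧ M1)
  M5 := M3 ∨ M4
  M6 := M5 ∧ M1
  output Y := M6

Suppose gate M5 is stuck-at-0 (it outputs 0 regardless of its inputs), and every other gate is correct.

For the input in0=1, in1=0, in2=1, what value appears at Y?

0

Propagate with M5 forced: M0=1, M1=1, M2=1, M3=1, M4=1, M5=0 [stuck-at-0], M6=0.
So Y = 0. (Without the fault it would be 1.)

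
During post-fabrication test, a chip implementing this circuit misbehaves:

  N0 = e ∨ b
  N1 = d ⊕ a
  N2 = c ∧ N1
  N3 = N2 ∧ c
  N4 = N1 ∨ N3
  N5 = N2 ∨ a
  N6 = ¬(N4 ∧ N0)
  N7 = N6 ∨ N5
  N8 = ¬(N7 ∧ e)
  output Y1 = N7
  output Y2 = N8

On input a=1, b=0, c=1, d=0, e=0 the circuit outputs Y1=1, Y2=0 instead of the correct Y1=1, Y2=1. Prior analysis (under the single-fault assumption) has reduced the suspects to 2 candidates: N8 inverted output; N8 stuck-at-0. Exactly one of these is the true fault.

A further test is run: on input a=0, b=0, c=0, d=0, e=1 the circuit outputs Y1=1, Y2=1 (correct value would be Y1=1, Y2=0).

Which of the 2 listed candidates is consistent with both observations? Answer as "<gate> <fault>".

N8 inverted output

Evaluate each candidate on input a=0, b=0, c=0, d=0, e=1:
  N8 inverted output: N0=1, N1=0, N2=0, N3=0, N4=0, N5=0, N6=1, N7=1, N8=1 [inverted output] → Y1=1, Y2=1 — matches
  N8 stuck-at-0: N0=1, N1=0, N2=0, N3=0, N4=0, N5=0, N6=1, N7=1, N8=0 [stuck-at-0] → Y1=1, Y2=0 — eliminated
Only N8 inverted output reproduces the observed Y1=1, Y2=1.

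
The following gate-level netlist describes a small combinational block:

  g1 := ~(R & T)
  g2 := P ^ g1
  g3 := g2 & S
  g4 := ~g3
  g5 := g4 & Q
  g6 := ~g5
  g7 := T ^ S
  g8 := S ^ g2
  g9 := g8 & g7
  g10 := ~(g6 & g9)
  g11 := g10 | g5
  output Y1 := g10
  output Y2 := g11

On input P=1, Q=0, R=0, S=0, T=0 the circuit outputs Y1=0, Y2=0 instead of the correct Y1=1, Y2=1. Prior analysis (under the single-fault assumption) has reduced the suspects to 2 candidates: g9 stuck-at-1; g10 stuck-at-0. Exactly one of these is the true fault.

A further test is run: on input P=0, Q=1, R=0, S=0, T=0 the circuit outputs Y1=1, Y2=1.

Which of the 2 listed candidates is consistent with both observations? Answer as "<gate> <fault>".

Evaluate each candidate on input P=0, Q=1, R=0, S=0, T=0:
  g9 stuck-at-1: g1=1, g2=1, g3=0, g4=1, g5=1, g6=0, g7=0, g8=1, g9=1 [stuck-at-1], g10=1, g11=1 → Y1=1, Y2=1 — matches
  g10 stuck-at-0: g1=1, g2=1, g3=0, g4=1, g5=1, g6=0, g7=0, g8=1, g9=0, g10=0 [stuck-at-0], g11=1 → Y1=0, Y2=1 — eliminated
Only g9 stuck-at-1 reproduces the observed Y1=1, Y2=1.

g9 stuck-at-1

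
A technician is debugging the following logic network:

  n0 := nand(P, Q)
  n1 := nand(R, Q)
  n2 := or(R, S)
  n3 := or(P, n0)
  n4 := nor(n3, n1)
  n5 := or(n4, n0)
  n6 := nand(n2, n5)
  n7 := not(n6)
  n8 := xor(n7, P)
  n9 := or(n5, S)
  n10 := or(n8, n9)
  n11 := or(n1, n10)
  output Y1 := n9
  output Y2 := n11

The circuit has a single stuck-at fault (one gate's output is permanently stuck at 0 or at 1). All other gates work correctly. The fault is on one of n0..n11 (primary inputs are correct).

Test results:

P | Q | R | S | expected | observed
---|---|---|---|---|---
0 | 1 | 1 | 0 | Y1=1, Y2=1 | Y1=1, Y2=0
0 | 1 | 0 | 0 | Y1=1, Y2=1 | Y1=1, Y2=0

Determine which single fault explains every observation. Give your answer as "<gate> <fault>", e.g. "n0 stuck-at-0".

n11 stuck-at-0

Fault-free values for test 1 (P=0, Q=1, R=1, S=0): n0=1, n1=0, n2=1, n3=1, n4=0, n5=1, n6=0, n7=1, n8=1, n9=1, n10=1, n11=1, giving Y1=1, Y2=1. Observed Y1=1, Y2=0.
Test 1: faults giving observed Y1=1, Y2=0 are {n10 stuck-at-0, n11 stuck-at-0}.
Test 2 (P=0, Q=1, R=0, S=0): fault-free n0=1, n1=1, n2=0, n3=1, n4=0, n5=1, n6=1, n7=0, n8=0, n9=1, n10=1, n11=1 → Y1=1, Y2=1; observed Y1=1, Y2=0. Eliminates n10 stuck-at-0.
Only n11 stuck-at-0 is consistent with every test.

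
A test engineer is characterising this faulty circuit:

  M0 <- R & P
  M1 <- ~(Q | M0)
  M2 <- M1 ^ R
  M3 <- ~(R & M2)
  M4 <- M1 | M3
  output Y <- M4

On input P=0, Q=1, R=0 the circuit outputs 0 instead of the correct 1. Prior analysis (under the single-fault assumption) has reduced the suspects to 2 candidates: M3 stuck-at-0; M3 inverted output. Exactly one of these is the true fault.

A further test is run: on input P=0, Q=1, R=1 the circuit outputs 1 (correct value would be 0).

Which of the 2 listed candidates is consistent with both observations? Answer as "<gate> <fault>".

M3 inverted output

Evaluate each candidate on input P=0, Q=1, R=1:
  M3 stuck-at-0: M0=0, M1=0, M2=1, M3=0 [stuck-at-0], M4=0 → 0 — eliminated
  M3 inverted output: M0=0, M1=0, M2=1, M3=1 [inverted output], M4=1 → 1 — matches
Only M3 inverted output reproduces the observed 1.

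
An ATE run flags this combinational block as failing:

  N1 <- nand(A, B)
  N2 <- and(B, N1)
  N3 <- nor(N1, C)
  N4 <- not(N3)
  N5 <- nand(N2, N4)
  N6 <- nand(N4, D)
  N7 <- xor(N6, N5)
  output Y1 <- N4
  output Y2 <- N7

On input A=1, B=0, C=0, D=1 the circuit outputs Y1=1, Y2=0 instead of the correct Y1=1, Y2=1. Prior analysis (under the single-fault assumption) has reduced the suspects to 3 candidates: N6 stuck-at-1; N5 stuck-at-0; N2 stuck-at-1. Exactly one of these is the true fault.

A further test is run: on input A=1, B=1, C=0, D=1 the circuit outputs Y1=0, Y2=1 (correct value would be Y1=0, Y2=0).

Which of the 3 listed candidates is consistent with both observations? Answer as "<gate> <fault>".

Evaluate each candidate on input A=1, B=1, C=0, D=1:
  N6 stuck-at-1: N1=0, N2=0, N3=1, N4=0, N5=1, N6=1 [stuck-at-1], N7=0 → Y1=0, Y2=0 — eliminated
  N5 stuck-at-0: N1=0, N2=0, N3=1, N4=0, N5=0 [stuck-at-0], N6=1, N7=1 → Y1=0, Y2=1 — matches
  N2 stuck-at-1: N1=0, N2=1 [stuck-at-1], N3=1, N4=0, N5=1, N6=1, N7=0 → Y1=0, Y2=0 — eliminated
Only N5 stuck-at-0 reproduces the observed Y1=0, Y2=1.

N5 stuck-at-0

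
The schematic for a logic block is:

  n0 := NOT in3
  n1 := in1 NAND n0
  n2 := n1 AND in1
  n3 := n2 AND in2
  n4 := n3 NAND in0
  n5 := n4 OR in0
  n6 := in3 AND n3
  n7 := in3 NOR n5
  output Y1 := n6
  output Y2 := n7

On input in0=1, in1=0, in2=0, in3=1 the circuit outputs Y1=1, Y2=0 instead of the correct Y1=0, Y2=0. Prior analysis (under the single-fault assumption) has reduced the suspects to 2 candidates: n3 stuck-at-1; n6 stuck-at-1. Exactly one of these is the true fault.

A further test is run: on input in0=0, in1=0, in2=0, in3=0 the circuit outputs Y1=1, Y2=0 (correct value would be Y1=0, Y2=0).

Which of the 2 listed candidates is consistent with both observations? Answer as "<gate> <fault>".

Evaluate each candidate on input in0=0, in1=0, in2=0, in3=0:
  n3 stuck-at-1: n0=1, n1=1, n2=0, n3=1 [stuck-at-1], n4=1, n5=1, n6=0, n7=0 → Y1=0, Y2=0 — eliminated
  n6 stuck-at-1: n0=1, n1=1, n2=0, n3=0, n4=1, n5=1, n6=1 [stuck-at-1], n7=0 → Y1=1, Y2=0 — matches
Only n6 stuck-at-1 reproduces the observed Y1=1, Y2=0.

n6 stuck-at-1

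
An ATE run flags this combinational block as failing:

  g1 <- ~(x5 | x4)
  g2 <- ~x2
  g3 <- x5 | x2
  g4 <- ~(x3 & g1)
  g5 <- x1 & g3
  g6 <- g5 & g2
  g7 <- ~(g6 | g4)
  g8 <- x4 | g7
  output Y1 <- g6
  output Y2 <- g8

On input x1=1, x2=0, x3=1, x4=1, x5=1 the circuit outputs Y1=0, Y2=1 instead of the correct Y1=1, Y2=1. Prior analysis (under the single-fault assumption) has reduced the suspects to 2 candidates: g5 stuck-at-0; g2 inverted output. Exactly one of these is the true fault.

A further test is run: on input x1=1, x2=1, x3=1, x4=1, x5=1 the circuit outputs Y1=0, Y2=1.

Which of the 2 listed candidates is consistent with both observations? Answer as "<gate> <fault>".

g5 stuck-at-0

Evaluate each candidate on input x1=1, x2=1, x3=1, x4=1, x5=1:
  g5 stuck-at-0: g1=0, g2=0, g3=1, g4=1, g5=0 [stuck-at-0], g6=0, g7=0, g8=1 → Y1=0, Y2=1 — matches
  g2 inverted output: g1=0, g2=1 [inverted output], g3=1, g4=1, g5=1, g6=1, g7=0, g8=1 → Y1=1, Y2=1 — eliminated
Only g5 stuck-at-0 reproduces the observed Y1=0, Y2=1.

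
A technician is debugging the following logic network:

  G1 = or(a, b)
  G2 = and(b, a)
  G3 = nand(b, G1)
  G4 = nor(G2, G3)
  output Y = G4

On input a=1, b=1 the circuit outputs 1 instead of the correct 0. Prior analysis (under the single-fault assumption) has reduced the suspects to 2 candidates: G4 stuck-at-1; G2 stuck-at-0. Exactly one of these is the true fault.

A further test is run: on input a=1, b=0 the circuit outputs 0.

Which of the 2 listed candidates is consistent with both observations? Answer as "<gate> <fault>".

Evaluate each candidate on input a=1, b=0:
  G4 stuck-at-1: G1=1, G2=0, G3=1, G4=1 [stuck-at-1] → 1 — eliminated
  G2 stuck-at-0: G1=1, G2=0 [stuck-at-0], G3=1, G4=0 → 0 — matches
Only G2 stuck-at-0 reproduces the observed 0.

G2 stuck-at-0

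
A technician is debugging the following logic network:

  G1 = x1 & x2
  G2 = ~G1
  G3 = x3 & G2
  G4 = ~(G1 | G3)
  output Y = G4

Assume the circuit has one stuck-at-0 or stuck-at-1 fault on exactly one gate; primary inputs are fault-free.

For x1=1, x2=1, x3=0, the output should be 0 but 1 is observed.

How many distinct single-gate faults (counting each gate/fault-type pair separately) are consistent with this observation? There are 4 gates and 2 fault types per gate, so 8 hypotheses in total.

Fault-free: G1=1, G2=0, G3=0, G4=0 → 0. Observed 1.
  G1 stuck-at-0: output 1 ✓
  G1 stuck-at-1: output 0 ✗
  G2 stuck-at-0: output 0 ✗
  G2 stuck-at-1: output 0 ✗
  G3 stuck-at-0: output 0 ✗
  G3 stuck-at-1: output 0 ✗
  G4 stuck-at-0: output 0 ✗
  G4 stuck-at-1: output 1 ✓
Consistent faults: {G1 stuck-at-0, G4 stuck-at-1} — 2 in all.

2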